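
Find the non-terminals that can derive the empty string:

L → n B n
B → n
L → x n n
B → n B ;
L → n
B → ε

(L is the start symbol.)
ε-productions: B → ε
So B is immediately nullable.
No further non-terminal can be added: every production for the remaining non-terminals contains a terminal or a non-nullable non-terminal.
Nullable = { 'B' }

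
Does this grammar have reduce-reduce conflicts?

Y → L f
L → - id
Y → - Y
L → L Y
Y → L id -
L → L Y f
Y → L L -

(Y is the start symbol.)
Augment with Y' → Y and build the canonical LR(0) collection (I0 = CLOSURE({[Y' → . Y]}), then GOTO on every symbol after a dot until no new states appear). It has 13 states:
  I0: { [L → . - id], [L → . L Y f], [L → . L Y], [Y → . - Y], [Y → . L L -], [Y → . L f], [Y → . L id -], [Y' → . Y] }  — shift
  I1: { [L → - . id], [L → . - id], [L → . L Y f], [L → . L Y], [Y → - . Y], [Y → . - Y], [Y → . L L -], [Y → . L f], [Y → . L id -] }  — shift
  I2: { [L → . - id], [L → . L Y f], [L → . L Y], [L → L . Y f], [L → L . Y], [Y → . - Y], [Y → . L L -], [Y → . L f], [Y → . L id -], [Y → L . L -], [Y → L . f], [Y → L . id -] }  — shift
  I3: { [Y' → Y .] }  — accept
  I4: { [L → . - id], [L → . L Y f], [L → . L Y], [L → L . Y f], [L → L . Y], [Y → . - Y], [Y → . L L -], [Y → . L f], [Y → . L id -], [Y → L . L -], [Y → L . f], [Y → L . id -], [Y → L L . -] }  — shift
  I5: { [L → L Y . f], [L → L Y .] }  — shift, reduce
  I6: { [Y → L f .] }  — reduce
  I7: { [Y → L id . -] }  — shift
  I8: { [Y → L id - .] }  — reduce
  I9: { [L → L Y f .] }  — reduce
  I10: { [L → - . id], [L → . - id], [L → . L Y f], [L → . L Y], [Y → - . Y], [Y → . - Y], [Y → . L L -], [Y → . L f], [Y → . L id -], [Y → L L - .] }  — shift, reduce
  I11: { [Y → - Y .] }  — reduce
  I12: { [L → - id .] }  — reduce

No state contains more than one complete item.

Answer: No reduce-reduce conflicts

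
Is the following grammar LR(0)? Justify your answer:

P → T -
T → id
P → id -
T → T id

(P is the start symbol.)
A grammar is LR(0) if no state in the canonical LR(0) collection has:
  - both a shift item (dot before a terminal) and a complete item (shift-reduce conflict), or
  - two or more complete items (reduce-reduce conflict; the accept item [P' → P .] counts as a complete item here).

Augment with P' → P and build the canonical LR(0) collection (I0 = CLOSURE({[P' → . P]}), then GOTO on every symbol after a dot until no new states appear). It has 7 states:
  I0: { [P → . T -], [P → . id -], [P' → . P], [T → . T id], [T → . id] }  — shift
  I1: { [P' → P .] }  — accept
  I2: { [P → T . -], [T → T . id] }  — shift
  I3: { [P → id . -], [T → id .] }  — shift, reduce
  I4: { [P → id - .] }  — reduce
  I5: { [P → T - .] }  — reduce
  I6: { [T → T id .] }  — reduce

Conflict in state I3:
  Shift-reduce conflict between [T → id .] and [P → id . -]
So the grammar is NOT LR(0).

Answer: No. Shift-reduce conflict between [T → id .] and [P → id . -]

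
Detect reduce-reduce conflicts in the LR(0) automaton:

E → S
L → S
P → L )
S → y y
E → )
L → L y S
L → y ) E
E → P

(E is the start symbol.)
Yes — I5: [E → S .] vs [L → S .]

A reduce-reduce conflict occurs when an LR(0) state has two complete items [A → α .] and [B → β .] — both call for a reduction, and with no lookahead the parser cannot choose between them.

Augment with E' → E and build the canonical LR(0) collection (I0 = CLOSURE({[E' → . E]}), then GOTO on every symbol after a dot until no new states appear). It has 14 states:
  I0: { [E → . )], [E → . P], [E → . S], [E' → . E], [L → . L y S], [L → . S], [L → . y ) E], [P → . L )], [S → . y y] }  — shift
  I1: { [E → ) .] }  — reduce
  I2: { [E' → E .] }  — accept
  I3: { [L → L . y S], [P → L . )] }  — shift
  I4: { [E → P .] }  — reduce
  I5: { [E → S .], [L → S .] }  — 2 reduces
  I6: { [L → y . ) E], [S → y . y] }  — shift
  I7: { [E → . )], [E → . P], [E → . S], [L → . L y S], [L → . S], [L → . y ) E], [L → y ) . E], [P → . L )], [S → . y y] }  — shift
  I8: { [S → y y .] }  — reduce
  I9: { [L → y ) E .] }  — reduce
  I10: { [P → L ) .] }  — reduce
  I11: { [L → L y . S], [S → . y y] }  — shift
  I12: { [L → L y S .] }  — reduce
  I13: { [S → y . y] }  — shift

I5 contains complete items [E → S .], [L → S .] — reduce-reduce conflict.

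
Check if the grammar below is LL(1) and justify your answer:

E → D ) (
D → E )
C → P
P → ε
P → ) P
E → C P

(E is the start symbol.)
A grammar is LL(1) if for each non-terminal N with multiple productions, the predict sets of those productions are pairwise disjoint, where PREDICT(N → α) = (FIRST(α) \ {ε}) ∪ (FOLLOW(N) if α ⇒* ε).

Relevant sets:
  FIRST(D) = { ')' }
  FIRST(C) = { ')', ε }
  FIRST(P) = { ')', ε }
  FOLLOW(E) = { $, ')' }
  FOLLOW(P) = { $, ')' }

For E:
  PREDICT(E → D ')' '(') = { ')' }
  PREDICT(E → C P) = { $, ')' }
For P:
  PREDICT(P → ε) = { $, ')' }
  PREDICT(P → ')' P) = { ')' }
D, C have a single production, so nothing to check there.

Conflict found: Predict set conflict for E: { ')' }
The grammar is NOT LL(1).

Answer: No. Predict set conflict for E: { ')' }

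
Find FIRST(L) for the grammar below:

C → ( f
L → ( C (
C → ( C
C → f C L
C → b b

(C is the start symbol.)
{ '(' }

To compute FIRST(L), examine every production with L on the left-hand side, reading each right-hand side left to right until a non-nullable symbol is reached.

From L → ( C (:
  - '(' is a terminal: add '(' and stop

Collecting: FIRST(L) = { '(' }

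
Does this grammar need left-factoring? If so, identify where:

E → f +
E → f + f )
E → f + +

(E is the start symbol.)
Yes, E has productions with common prefix 'f +'

Left-factoring is needed when two productions for the same non-terminal
share a common prefix on the right-hand side.

Productions for E:
  E → f +
  E → f + f )
  E → f + +

Found common prefix 'f +' in productions for E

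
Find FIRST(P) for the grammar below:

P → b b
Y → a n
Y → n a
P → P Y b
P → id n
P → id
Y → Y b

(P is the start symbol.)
{ 'b', 'id' }

From P → b b:
  - b is a terminal: add 'b' and stop
From P → P Y b:
  - P is the symbol being defined: contributes nothing new
    P is not nullable, so stop
From P → id n:
  - id is a terminal: add 'id' and stop
From P → id:
  - id is a terminal: add 'id' and stop

Collecting: FIRST(P) = { 'b', 'id' }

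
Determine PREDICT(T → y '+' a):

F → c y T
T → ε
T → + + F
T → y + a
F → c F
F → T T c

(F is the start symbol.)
PREDICT(T → y '+' a) = (FIRST(RHS) \ {ε}) ∪ (FOLLOW(T) if ε ∈ FIRST(RHS), i.e. RHS ⇒* ε)
FIRST(y '+' a) = { 'y' }
ε ∉ FIRST(y '+' a), so FOLLOW(T) is not added.
PREDICT(T → y '+' a) = { 'y' }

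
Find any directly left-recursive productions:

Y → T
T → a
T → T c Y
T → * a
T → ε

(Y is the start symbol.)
Y → T: starts with T
T → a: starts with a
T → T c Y: LEFT RECURSIVE (starts with T)
T → * a: starts with '*'
T → ε: starts with ε

The grammar has direct left recursion on: T.

Answer: Yes, T is left-recursive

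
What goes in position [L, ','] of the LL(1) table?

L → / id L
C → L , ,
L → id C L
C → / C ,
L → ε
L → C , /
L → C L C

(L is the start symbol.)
To find M[L, ','], we find productions for L where ',' is in the predict set (PREDICT(N → α) = (FIRST(α) \ {ε}) ∪ (FOLLOW(N) if α ⇒* ε)).

Relevant sets:
  FIRST(C) = { ',', '/', 'id' }
  FOLLOW(L) = { $, ',', '/', 'id' }

L → / id L: PREDICT = { '/' }
L → id C L: PREDICT = { 'id' }
L → ε: PREDICT = { $, ',', '/', 'id' }
  ',' is in predict set, so this production goes in M[L, ',']
L → C , /: PREDICT = { ',', '/', 'id' }
  ',' is in predict set, so this production goes in M[L, ',']
L → C L C: PREDICT = { ',', '/', 'id' }
  ',' is in predict set, so this production goes in M[L, ',']

M[L, ','] = L → ε, L → C , /, L → C L C  (a multiply-defined cell — the grammar is not LL(1))

Answer: L → ε, L → C , /, L → C L C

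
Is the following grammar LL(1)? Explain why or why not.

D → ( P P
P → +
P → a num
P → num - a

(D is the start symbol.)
Yes, the grammar is LL(1).

For P:
  PREDICT(P → '+') = { '+' }
  PREDICT(P → a num) = { 'a' }
  PREDICT(P → num '-' a) = { 'num' }
D has a single production, so nothing to check there.

All predict sets are disjoint. The grammar IS LL(1).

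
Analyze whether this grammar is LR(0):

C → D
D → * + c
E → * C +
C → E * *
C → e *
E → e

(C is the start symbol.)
Augment with C' → C and build the canonical LR(0) collection (I0 = CLOSURE({[C' → . C]}), then GOTO on every symbol after a dot until no new states appear). It has 13 states:
  I0: { [C → . D], [C → . E * *], [C → . e *], [C' → . C], [D → . * + c], [E → . * C +], [E → . e] }  — shift
  I1: { [C → . D], [C → . E * *], [C → . e *], [D → * . + c], [D → . * + c], [E → * . C +], [E → . * C +], [E → . e] }  — shift
  I2: { [C' → C .] }  — accept
  I3: { [C → D .] }  — reduce
  I4: { [C → E . * *] }  — shift
  I5: { [C → e . *], [E → e .] }  — shift, reduce
  I6: { [C → e * .] }  — reduce
  I7: { [C → E * . *] }  — shift
  I8: { [C → E * * .] }  — reduce
  I9: { [D → * + . c] }  — shift
  I10: { [E → * C . +] }  — shift
  I11: { [E → * C + .] }  — reduce
  I12: { [D → * + c .] }  — reduce

Conflict in state I5:
  Shift-reduce conflict between [E → e .] and [C → e . *]
So the grammar is NOT LR(0).

Answer: No. Shift-reduce conflict between [E → e .] and [C → e . *]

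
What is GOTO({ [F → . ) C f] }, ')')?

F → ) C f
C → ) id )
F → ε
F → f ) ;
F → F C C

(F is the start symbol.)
GOTO(I, ')') = CLOSURE({ [A → αX.β] : [A → α.Xβ] ∈ I, X = ')' })

Items with dot before ')', with the dot advanced:
  [F → . ) C f] → [F → ) . C f]
Closure of the advanced items:
  [F → ) . C f] has the dot before C: add [C → . ) id )]

GOTO = { [C → . ) id )], [F → ) . C f] }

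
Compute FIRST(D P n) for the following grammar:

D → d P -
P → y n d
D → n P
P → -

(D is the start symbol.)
{ 'd', 'n' }

FIRST sets of the non-terminals involved (from the grammar, by fixed-point iteration):
  FIRST(D) = { 'd', 'n' }

To compute FIRST(D P n), process the symbols left to right:
Symbol D is a non-terminal. Add FIRST(D) \ {ε} = { 'd', 'n' }
D is not nullable (ε ∉ FIRST(D)), so stop here.
FIRST(D P n) = { 'd', 'n' }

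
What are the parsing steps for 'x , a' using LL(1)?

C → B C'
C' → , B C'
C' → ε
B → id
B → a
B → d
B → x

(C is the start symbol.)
LL(1) parsing maintains a stack (initially the start symbol over $) and the input. At each step: if the stack top is a terminal, match it against the current input token; if it is a non-terminal N, replace it with the RHS of M[N, lookahead] (the unique production whose predict set contains the lookahead).

Stack is shown with the top on the left.

Stack     Input    Action
-------------------------
C $       x , a $  output C → B C'
B C' $    x , a $  output B → x
x C' $    x , a $  match 'x'
C' $      , a $    output C' → , B C'
, B C' $  , a $    match ','
B C' $    a $      output B → a
a C' $    a $      match 'a'
C' $      $        output C' → ε
$         $        accept

The string is accepted.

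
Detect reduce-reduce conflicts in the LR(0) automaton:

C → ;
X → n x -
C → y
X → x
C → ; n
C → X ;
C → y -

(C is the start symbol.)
No reduce-reduce conflicts

Augment with C' → C and build the canonical LR(0) collection (I0 = CLOSURE({[C' → . C]}), then GOTO on every symbol after a dot until no new states appear). It has 12 states:
  I0: { [C → . ; n], [C → . ;], [C → . X ;], [C → . y -], [C → . y], [C' → . C], [X → . n x -], [X → . x] }  — shift
  I1: { [C → ; . n], [C → ; .] }  — shift, reduce
  I2: { [C' → C .] }  — accept
  I3: { [C → X . ;] }  — shift
  I4: { [X → n . x -] }  — shift
  I5: { [X → x .] }  — reduce
  I6: { [C → y . -], [C → y .] }  — shift, reduce
  I7: { [C → y - .] }  — reduce
  I8: { [X → n x . -] }  — shift
  I9: { [X → n x - .] }  — reduce
  I10: { [C → X ; .] }  — reduce
  I11: { [C → ; n .] }  — reduce

No state contains more than one complete item.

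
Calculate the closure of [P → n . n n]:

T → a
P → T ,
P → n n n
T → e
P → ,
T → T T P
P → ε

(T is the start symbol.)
To compute CLOSURE, for each item [A → α.Bβ] where B is a non-terminal, add [B → .γ] for all productions B → γ; repeat for the newly added items until nothing changes.

Start with: [P → n . n n]
The dot precedes the terminal n, so nothing is added.

CLOSURE = { [P → n . n n] }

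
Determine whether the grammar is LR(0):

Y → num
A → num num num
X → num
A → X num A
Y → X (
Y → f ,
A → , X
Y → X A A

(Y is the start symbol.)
No. Reduce-reduce conflict: [X → num .] and [Y → num .]

Augment with Y' → Y and build the canonical LR(0) collection (I0 = CLOSURE({[Y' → . Y]}), then GOTO on every symbol after a dot until no new states appear). It has 18 states:
  I0: { [X → . num], [Y → . X (], [Y → . X A A], [Y → . f ,], [Y → . num], [Y' → . Y] }  — shift
  I1: { [A → . , X], [A → . X num A], [A → . num num num], [X → . num], [Y → X . (], [Y → X . A A] }  — shift
  I2: { [Y' → Y .] }  — accept
  I3: { [Y → f . ,] }  — shift
  I4: { [X → num .], [Y → num .] }  — 2 reduces
  I5: { [Y → f , .] }  — reduce
  I6: { [Y → X ( .] }  — reduce
  I7: { [A → , . X], [X → . num] }  — shift
  I8: { [A → . , X], [A → . X num A], [A → . num num num], [X → . num], [Y → X A . A] }  — shift
  I9: { [A → X . num A] }  — shift
  I10: { [A → num . num num], [X → num .] }  — shift, reduce
  I11: { [A → num num . num] }  — shift
  I12: { [A → num num num .] }  — reduce
  I13: { [A → . , X], [A → . X num A], [A → . num num num], [A → X num . A], [X → . num] }  — shift
  I14: { [A → X num A .] }  — reduce
  I15: { [Y → X A A .] }  — reduce
  I16: { [A → , X .] }  — reduce
  I17: { [X → num .] }  — reduce

Conflict in state I4:
  Reduce-reduce conflict: [X → num .] and [Y → num .]
So the grammar is NOT LR(0).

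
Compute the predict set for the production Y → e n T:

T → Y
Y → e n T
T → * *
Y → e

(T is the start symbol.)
PREDICT(Y → e n T) = (FIRST(RHS) \ {ε}) ∪ (FOLLOW(Y) if ε ∈ FIRST(RHS), i.e. RHS ⇒* ε)
FIRST(e n T) = { 'e' }
ε ∉ FIRST(e n T), so FOLLOW(Y) is not added.
PREDICT(Y → e n T) = { 'e' }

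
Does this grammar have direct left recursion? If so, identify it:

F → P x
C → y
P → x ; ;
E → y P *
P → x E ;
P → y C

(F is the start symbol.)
Direct left recursion occurs when N → N α for some non-terminal N (the right-hand side begins with the left-hand side itself).

F → P x: starts with P
C → y: starts with y
P → x ; ;: starts with x
E → y P *: starts with y
P → x E ;: starts with x
P → y C: starts with y

No direct left recursion found.

Answer: No direct left recursion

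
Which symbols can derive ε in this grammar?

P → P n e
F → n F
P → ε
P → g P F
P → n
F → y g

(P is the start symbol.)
A non-terminal is nullable if it can derive ε (the empty string): either it has an ε-production, or it has a production whose right-hand side consists entirely of nullable non-terminals.

ε-productions: P → ε
So P is immediately nullable.
No further non-terminal can be added: every production for the remaining non-terminals contains a terminal or a non-nullable non-terminal.
Nullable = { 'P' }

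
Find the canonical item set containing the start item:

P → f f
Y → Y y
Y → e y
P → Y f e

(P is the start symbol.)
{ [P → . Y f e], [P → . f f], [P' → . P], [Y → . Y y], [Y → . e y] }

First, augment the grammar with P' → P
I₀ = CLOSURE({ [P' → . P] }):
  [P' → . P] has the dot before P: add [P → . f f], [P → . Y f e]
  [P → . Y f e] has the dot before Y: add [Y → . Y y], [Y → . e y]
No further items can be added.

I₀ = { [P → . Y f e], [P → . f f], [P' → . P], [Y → . Y y], [Y → . e y] }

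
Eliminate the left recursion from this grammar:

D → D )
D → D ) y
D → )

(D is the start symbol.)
D → ) D'
D' → ) D'
D' → ) y D'
D' → ε

D is directly left-recursive. The standard transformation for
  A → A α₁ | ... | A α_m | β₁ | ... | β_n
is
  A  → β₁ A' | ... | β_n A'
  A' → α₁ A' | ... | α_m A' | ε

D → ) becomes D → ) D'
D → D ) becomes D' → ) D'
D → D ) y becomes D' → ) y D'
Add D' → ε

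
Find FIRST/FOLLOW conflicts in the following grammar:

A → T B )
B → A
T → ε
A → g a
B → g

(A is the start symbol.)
No FIRST/FOLLOW conflicts.

Nullable non-terminals: T.
T has a nullable alternative but only one production, so nothing to check.

A, B have no nullable alternative, so no FIRST/FOLLOW check is needed there.

No FIRST/FOLLOW conflicts found.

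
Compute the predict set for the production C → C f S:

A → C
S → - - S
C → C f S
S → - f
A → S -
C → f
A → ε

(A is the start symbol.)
{ 'f' }

PREDICT(C → C f S) = (FIRST(RHS) \ {ε}) ∪ (FOLLOW(C) if ε ∈ FIRST(RHS), i.e. RHS ⇒* ε)
FIRST(C) = { 'f' }
FIRST(C f S) = { 'f' }
ε ∉ FIRST(C f S), so FOLLOW(C) is not added.
PREDICT(C → C f S) = { 'f' }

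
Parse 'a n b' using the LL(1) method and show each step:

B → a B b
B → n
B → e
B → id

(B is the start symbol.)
Stack is shown with the top on the left.

Stack    Input    Action
------------------------
B $      a n b $  output B → a B b
a B b $  a n b $  match 'a'
B b $    n b $    output B → n
n b $    n b $    match 'n'
b $      b $      match 'b'
$        $        accept

The string is accepted.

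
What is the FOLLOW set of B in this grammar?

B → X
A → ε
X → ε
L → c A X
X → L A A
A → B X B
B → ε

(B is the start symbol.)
{ $, 'c' }

To compute FOLLOW(B), find every occurrence of B on a right-hand side N → α B β: add FIRST(β) \ {ε}, and if β is empty or nullable also add FOLLOW(N). Iterate to a fixed point.

B is the start symbol, so $ ∈ FOLLOW(B).
In A → B X B: B is followed by X B, add FIRST(X B) \ {ε} = { 'c' }
  X B is nullable, so also add FOLLOW(A)
In A → B X B: B is at the end, add FOLLOW(A)

The FOLLOW sets referred to above (computed the same way, to a fixed point):
  FOLLOW(A) = { $, 'c' }

Taking the union: FOLLOW(B) = { $, 'c' }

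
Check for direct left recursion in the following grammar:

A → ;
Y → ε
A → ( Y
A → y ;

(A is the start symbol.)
No direct left recursion

A → ;: starts with ';'
Y → ε: starts with ε
A → ( Y: starts with '('
A → y ;: starts with y

No direct left recursion found.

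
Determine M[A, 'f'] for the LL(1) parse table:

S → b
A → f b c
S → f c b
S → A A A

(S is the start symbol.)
To find M[A, 'f'], we find productions for A where 'f' is in the predict set (PREDICT(N → α) = (FIRST(α) \ {ε}) ∪ (FOLLOW(N) if α ⇒* ε)).

A → f b c: PREDICT = { 'f' }
  'f' is in predict set, so this production goes in M[A, 'f']

M[A, 'f'] = A → f b c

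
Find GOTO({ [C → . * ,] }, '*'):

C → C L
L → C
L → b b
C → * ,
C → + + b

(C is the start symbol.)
{ [C → * . ,] }

GOTO(I, '*') = CLOSURE({ [A → αX.β] : [A → α.Xβ] ∈ I, X = '*' })

Items with dot before '*', with the dot advanced:
  [C → . * ,] → [C → * . ,]
Closure adds nothing (no advanced item has the dot before a non-terminal).

GOTO = { [C → * . ,] }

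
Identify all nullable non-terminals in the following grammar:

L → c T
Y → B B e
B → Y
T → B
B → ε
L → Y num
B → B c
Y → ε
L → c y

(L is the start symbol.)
A non-terminal is nullable if it can derive ε (the empty string): either it has an ε-production, or it has a production whose right-hand side consists entirely of nullable non-terminals.

ε-productions: B → ε, Y → ε
So B, Y are immediately nullable.
T → B: every symbol on the right is nullable, so T is nullable too.
No further non-terminal can be added: every production for the remaining non-terminals contains a terminal or a non-nullable non-terminal.
Nullable = { 'B', 'T', 'Y' }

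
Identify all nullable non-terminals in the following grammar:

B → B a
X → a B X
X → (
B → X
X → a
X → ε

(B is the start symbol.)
{ 'B', 'X' }

A non-terminal is nullable if it can derive ε (the empty string): either it has an ε-production, or it has a production whose right-hand side consists entirely of nullable non-terminals.

ε-productions: X → ε
So X is immediately nullable.
B → X: every symbol on the right is nullable, so B is nullable too.
Every non-terminal is now nullable.
Nullable = { 'B', 'X' }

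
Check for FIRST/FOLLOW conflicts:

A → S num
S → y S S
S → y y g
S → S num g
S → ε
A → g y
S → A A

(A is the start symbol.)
A FIRST/FOLLOW conflict occurs when a non-terminal N has a nullable alternative N → β (β ⇒* ε) and another alternative N → α with FIRST(α) ∩ FOLLOW(N) ≠ ∅: on such a lookahead the parser cannot decide between expanding α and letting N vanish via β.

Nullable non-terminals: S.
FIRST sets used below: FIRST(S) = { 'g', 'num', 'y', ε }, FIRST(A) = { 'g', 'num', 'y' }

S: nullable alternative(s) S → ε; FOLLOW(S) = { 'g', 'num', 'y' }
  S → y S S: FIRST \ {ε} = { 'y' } — overlaps FOLLOW(S) on { 'y' }: CONFLICT
  S → y y g: FIRST \ {ε} = { 'y' } — overlaps FOLLOW(S) on { 'y' }: CONFLICT
  S → S num g: FIRST \ {ε} = { 'g', 'num', 'y' } — overlaps FOLLOW(S) on { 'g', 'num', 'y' }: CONFLICT
  S → ε: FIRST \ {ε} = { } — this is the only nullable alternative, skip
  S → A A: FIRST \ {ε} = { 'g', 'num', 'y' } — overlaps FOLLOW(S) on { 'g', 'num', 'y' }: CONFLICT

A has no nullable alternative, so no FIRST/FOLLOW check is needed there.

So the grammar has 4 FIRST/FOLLOW conflicts (marked CONFLICT above).

Answer: Yes. S → y S S with FOLLOW(S) on { 'y' }; S → y y g with FOLLOW(S) on { 'y' }; S → S num g with FOLLOW(S) on { 'g', 'num', 'y' }; S → A A with FOLLOW(S) on { 'g', 'num', 'y' }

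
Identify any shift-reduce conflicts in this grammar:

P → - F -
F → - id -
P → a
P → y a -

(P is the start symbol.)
No shift-reduce conflicts

A shift-reduce conflict occurs when an LR(0) state has both:
  - a complete (reduce) item [A → α .] (dot at the end), and
  - a shift item [B → β . c γ] (dot before a terminal).

Augment with P' → P and build the canonical LR(0) collection (I0 = CLOSURE({[P' → . P]}), then GOTO on every symbol after a dot until no new states appear). It has 12 states:
  I0: { [P → . - F -], [P → . a], [P → . y a -], [P' → . P] }  — shift
  I1: { [F → . - id -], [P → - . F -] }  — shift
  I2: { [P' → P .] }  — accept
  I3: { [P → a .] }  — reduce
  I4: { [P → y . a -] }  — shift
  I5: { [P → y a . -] }  — shift
  I6: { [P → y a - .] }  — reduce
  I7: { [F → - . id -] }  — shift
  I8: { [P → - F . -] }  — shift
  I9: { [P → - F - .] }  — reduce
  I10: { [F → - id . -] }  — shift
  I11: { [F → - id - .] }  — reduce

No state contains both a complete item and a shift item.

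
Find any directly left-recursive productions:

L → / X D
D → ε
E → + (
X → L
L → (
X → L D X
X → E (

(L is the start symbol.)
Direct left recursion occurs when N → N α for some non-terminal N (the right-hand side begins with the left-hand side itself).

L → / X D: starts with '/'
D → ε: starts with ε
E → + (: starts with '+'
X → L: starts with L
L → (: starts with '('
X → L D X: starts with L
X → E (: starts with E

No direct left recursion found.

Answer: No direct left recursion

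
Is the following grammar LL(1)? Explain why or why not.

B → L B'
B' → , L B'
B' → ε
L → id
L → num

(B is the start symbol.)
A grammar is LL(1) if for each non-terminal N with multiple productions, the predict sets of those productions are pairwise disjoint, where PREDICT(N → α) = (FIRST(α) \ {ε}) ∪ (FOLLOW(N) if α ⇒* ε).

Relevant sets:
  FOLLOW(B') = { $ }

For B':
  PREDICT(B' → ',' L B') = { ',' }
  PREDICT(B' → ε) = { $ }
For L:
  PREDICT(L → id) = { 'id' }
  PREDICT(L → num) = { 'num' }
B has a single production, so nothing to check there.

All predict sets are disjoint. The grammar IS LL(1).

Answer: Yes, the grammar is LL(1).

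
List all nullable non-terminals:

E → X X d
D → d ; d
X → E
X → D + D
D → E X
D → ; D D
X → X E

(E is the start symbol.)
A non-terminal is nullable if it can derive ε (the empty string): either it has an ε-production, or it has a production whose right-hand side consists entirely of nullable non-terminals.

There are no ε-productions, so no non-terminal can derive ε.
No non-terminals are nullable.

Answer: None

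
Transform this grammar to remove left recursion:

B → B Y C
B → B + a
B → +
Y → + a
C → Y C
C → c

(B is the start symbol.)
B → + B'
B' → Y C B'
B' → + a B'
B' → ε
Y → + a
C → Y C
C → c

B is directly left-recursive. The standard transformation for
  A → A α₁ | ... | A α_m | β₁ | ... | β_n
is
  A  → β₁ A' | ... | β_n A'
  A' → α₁ A' | ... | α_m A' | ε

B → + becomes B → + B'
B → B Y C becomes B' → Y C B'
B → B + a becomes B' → + a B'
Add B' → ε

Productions for other non-terminals are unchanged:
  Y → + a
  C → Y C
  C → c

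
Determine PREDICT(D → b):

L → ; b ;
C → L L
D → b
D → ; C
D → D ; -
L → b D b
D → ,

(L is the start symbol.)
PREDICT(D → b) = (FIRST(RHS) \ {ε}) ∪ (FOLLOW(D) if ε ∈ FIRST(RHS), i.e. RHS ⇒* ε)
FIRST(b) = { 'b' }
ε ∉ FIRST(b), so FOLLOW(D) is not added.
PREDICT(D → b) = { 'b' }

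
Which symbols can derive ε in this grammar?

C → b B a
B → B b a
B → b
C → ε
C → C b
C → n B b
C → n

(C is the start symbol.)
A non-terminal is nullable if it can derive ε (the empty string): either it has an ε-production, or it has a production whose right-hand side consists entirely of nullable non-terminals.

ε-productions: C → ε
So C is immediately nullable.
No further non-terminal can be added: every production for the remaining non-terminals contains a terminal or a non-nullable non-terminal.
Nullable = { 'C' }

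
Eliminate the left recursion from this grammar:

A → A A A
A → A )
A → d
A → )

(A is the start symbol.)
A → d A'
A → ) A'
A' → A A A'
A' → ) A'
A' → ε

A is directly left-recursive. The standard transformation for
  A → A α₁ | ... | A α_m | β₁ | ... | β_n
is
  A  → β₁ A' | ... | β_n A'
  A' → α₁ A' | ... | α_m A' | ε

A → d becomes A → d A'
A → ) becomes A → ) A'
A → A A A becomes A' → A A A'
A → A ) becomes A' → ) A'
Add A' → ε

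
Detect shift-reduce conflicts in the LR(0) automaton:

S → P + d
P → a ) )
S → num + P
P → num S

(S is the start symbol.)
A shift-reduce conflict occurs when an LR(0) state has both:
  - a complete (reduce) item [A → α .] (dot at the end), and
  - a shift item [B → β . c γ] (dot before a terminal).

Augment with S' → S and build the canonical LR(0) collection (I0 = CLOSURE({[S' → . S]}), then GOTO on every symbol after a dot until no new states appear). It has 13 states:
  I0: { [P → . a ) )], [P → . num S], [S → . P + d], [S → . num + P], [S' → . S] }  — shift
  I1: { [S → P . + d] }  — shift
  I2: { [S' → S .] }  — accept
  I3: { [P → a . ) )] }  — shift
  I4: { [P → . a ) )], [P → . num S], [P → num . S], [S → . P + d], [S → . num + P], [S → num . + P] }  — shift
  I5: { [P → . a ) )], [P → . num S], [S → num + . P] }  — shift
  I6: { [P → num S .] }  — reduce
  I7: { [S → num + P .] }  — reduce
  I8: { [P → . a ) )], [P → . num S], [P → num . S], [S → . P + d], [S → . num + P] }  — shift
  I9: { [P → a ) . )] }  — shift
  I10: { [P → a ) ) .] }  — reduce
  I11: { [S → P + . d] }  — shift
  I12: { [S → P + d .] }  — reduce

No state contains both a complete item and a shift item.

Answer: No shift-reduce conflicts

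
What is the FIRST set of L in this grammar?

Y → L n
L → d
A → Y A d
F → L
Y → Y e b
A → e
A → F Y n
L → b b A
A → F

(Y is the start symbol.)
{ 'b', 'd' }

From L → d:
  - d is a terminal: add 'd' and stop
From L → b b A:
  - b is a terminal: add 'b' and stop

Collecting: FIRST(L) = { 'b', 'd' }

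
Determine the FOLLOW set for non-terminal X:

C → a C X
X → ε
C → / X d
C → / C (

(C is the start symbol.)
{ $, '(', 'd' }

In C → a C X: X is at the end, add FOLLOW(C)
In C → / X d: X is followed by d, add FIRST(d) \ {ε} = { 'd' }

The FOLLOW sets referred to above (computed the same way, to a fixed point):
  FOLLOW(C) = { $, '(' }

Taking the union: FOLLOW(X) = { $, '(', 'd' }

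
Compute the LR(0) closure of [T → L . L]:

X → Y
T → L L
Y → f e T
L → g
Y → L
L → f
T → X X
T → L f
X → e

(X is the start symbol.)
Start with: [T → L . L]
  [T → L . L] has the dot before L: add [L → . g], [L → . f]
No further items can be added.

CLOSURE = { [L → . f], [L → . g], [T → L . L] }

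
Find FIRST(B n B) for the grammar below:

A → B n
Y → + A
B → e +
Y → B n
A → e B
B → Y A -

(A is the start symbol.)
{ '+', 'e' }

FIRST sets of the non-terminals involved (from the grammar, by fixed-point iteration):
  FIRST(B) = { '+', 'e' }

To compute FIRST(B n B), process the symbols left to right:
Symbol B is a non-terminal. Add FIRST(B) \ {ε} = { '+', 'e' }
B is not nullable (ε ∉ FIRST(B)), so stop here.
FIRST(B n B) = { '+', 'e' }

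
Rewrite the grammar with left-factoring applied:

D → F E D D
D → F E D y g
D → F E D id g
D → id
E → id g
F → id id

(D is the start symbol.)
D → F E D D'
D' → D
D' → y g
D' → id g
D → id
E → id g
F → id id

Left-factoring transforms A → αβ₁ | αβ₂ into A → αA' and A' → β₁ | β₂
(α is the longest common prefix among the alternatives). Repeat until
no nonterminal has two alternatives with a common prefix.

Round 1: D has alternatives sharing prefix 'F E D'. Introduce D': D → F E D D'
  Add: D' → D
  Add: D' → y g
  Add: D' → id g

No remaining common prefixes — done.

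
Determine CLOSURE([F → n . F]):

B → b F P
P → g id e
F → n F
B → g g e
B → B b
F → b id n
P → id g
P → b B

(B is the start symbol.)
{ [F → . b id n], [F → . n F], [F → n . F] }

Start with: [F → n . F]
  [F → n . F] has the dot before F: add [F → . n F], [F → . b id n]
No further items can be added.

CLOSURE = { [F → . b id n], [F → . n F], [F → n . F] }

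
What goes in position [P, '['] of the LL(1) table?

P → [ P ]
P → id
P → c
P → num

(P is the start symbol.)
To find M[P, '['], we find productions for P where '[' is in the predict set (PREDICT(N → α) = (FIRST(α) \ {ε}) ∪ (FOLLOW(N) if α ⇒* ε)).

P → [ P ]: PREDICT = { '[' }
  '[' is in predict set, so this production goes in M[P, '[']
P → id: PREDICT = { 'id' }
P → c: PREDICT = { 'c' }
P → num: PREDICT = { 'num' }

M[P, '['] = P → [ P ]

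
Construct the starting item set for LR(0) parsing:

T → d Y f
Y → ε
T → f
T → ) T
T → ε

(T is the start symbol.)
First, augment the grammar with T' → T
I₀ = CLOSURE({ [T' → . T] }):
  [T' → . T] has the dot before T: add [T → . d Y f], [T → . f], [T → . ) T], [T → .]
No further items can be added.

I₀ = { [T → . ) T], [T → . d Y f], [T → . f], [T → .], [T' → . T] }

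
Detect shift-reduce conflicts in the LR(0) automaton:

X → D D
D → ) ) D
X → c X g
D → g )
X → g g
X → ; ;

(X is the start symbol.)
A shift-reduce conflict occurs when an LR(0) state has both:
  - a complete (reduce) item [A → α .] (dot at the end), and
  - a shift item [B → β . c γ] (dot before a terminal).

Augment with X' → X and build the canonical LR(0) collection (I0 = CLOSURE({[X' → . X]}), then GOTO on every symbol after a dot until no new states appear). It has 16 states:
  I0: { [D → . ) ) D], [D → . g )], [X → . ; ;], [X → . D D], [X → . c X g], [X → . g g], [X' → . X] }  — shift
  I1: { [D → ) . ) D] }  — shift
  I2: { [X → ; . ;] }  — shift
  I3: { [D → . ) ) D], [D → . g )], [X → D . D] }  — shift
  I4: { [X' → X .] }  — accept
  I5: { [D → . ) ) D], [D → . g )], [X → . ; ;], [X → . D D], [X → . c X g], [X → . g g], [X → c . X g] }  — shift
  I6: { [D → g . )], [X → g . g] }  — shift
  I7: { [D → g ) .] }  — reduce
  I8: { [X → g g .] }  — reduce
  I9: { [X → c X . g] }  — shift
  I10: { [X → c X g .] }  — reduce
  I11: { [X → D D .] }  — reduce
  I12: { [D → g . )] }  — shift
  I13: { [X → ; ; .] }  — reduce
  I14: { [D → ) ) . D], [D → . ) ) D], [D → . g )] }  — shift
  I15: { [D → ) ) D .] }  — reduce

No state contains both a complete item and a shift item.

Answer: No shift-reduce conflicts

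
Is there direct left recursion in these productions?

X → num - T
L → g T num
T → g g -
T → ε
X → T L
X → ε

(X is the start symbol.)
Direct left recursion occurs when N → N α for some non-terminal N (the right-hand side begins with the left-hand side itself).

X → num - T: starts with num
L → g T num: starts with g
T → g g -: starts with g
T → ε: starts with ε
X → T L: starts with T
X → ε: starts with ε

No direct left recursion found.

Answer: No direct left recursion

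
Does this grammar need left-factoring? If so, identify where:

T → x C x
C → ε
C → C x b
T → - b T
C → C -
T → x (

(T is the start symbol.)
Left-factoring is needed when two productions for the same non-terminal
share a common prefix on the right-hand side.

Productions for T:
  T → x C x
  T → - b T
  T → x (
Productions for C:
  C → ε
  C → C x b
  C → C -

Found common prefix 'x' in productions for T
Found common prefix 'C' in productions for C

Answer: Yes, T has productions with common prefix 'x'; C has productions with common prefix 'C'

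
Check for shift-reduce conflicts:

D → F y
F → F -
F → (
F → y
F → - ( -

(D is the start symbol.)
No shift-reduce conflicts

A shift-reduce conflict occurs when an LR(0) state has both:
  - a complete (reduce) item [A → α .] (dot at the end), and
  - a shift item [B → β . c γ] (dot before a terminal).

Augment with D' → D and build the canonical LR(0) collection (I0 = CLOSURE({[D' → . D]}), then GOTO on every symbol after a dot until no new states appear). It has 10 states:
  I0: { [D → . F y], [D' → . D], [F → . (], [F → . - ( -], [F → . F -], [F → . y] }  — shift
  I1: { [F → ( .] }  — reduce
  I2: { [F → - . ( -] }  — shift
  I3: { [D' → D .] }  — accept
  I4: { [D → F . y], [F → F . -] }  — shift
  I5: { [F → y .] }  — reduce
  I6: { [F → F - .] }  — reduce
  I7: { [D → F y .] }  — reduce
  I8: { [F → - ( . -] }  — shift
  I9: { [F → - ( - .] }  — reduce

No state contains both a complete item and a shift item.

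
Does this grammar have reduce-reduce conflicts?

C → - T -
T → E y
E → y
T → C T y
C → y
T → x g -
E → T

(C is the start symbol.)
Yes — I8: [C → y .] vs [E → y .]

Augment with C' → C and build the canonical LR(0) collection (I0 = CLOSURE({[C' → . C]}), then GOTO on every symbol after a dot until no new states appear). It has 15 states:
  I0: { [C → . - T -], [C → . y], [C' → . C] }  — shift
  I1: { [C → - . T -], [C → . - T -], [C → . y], [E → . T], [E → . y], [T → . C T y], [T → . E y], [T → . x g -] }  — shift
  I2: { [C' → C .] }  — accept
  I3: { [C → y .] }  — reduce
  I4: { [C → . - T -], [C → . y], [E → . T], [E → . y], [T → . C T y], [T → . E y], [T → . x g -], [T → C . T y] }  — shift
  I5: { [T → E . y] }  — shift
  I6: { [C → - T . -], [E → T .] }  — shift, reduce
  I7: { [T → x . g -] }  — shift
  I8: { [C → y .], [E → y .] }  — 2 reduces
  I9: { [T → x g . -] }  — shift
  I10: { [T → x g - .] }  — reduce
  I11: { [C → - T - .] }  — reduce
  I12: { [T → E y .] }  — reduce
  I13: { [E → T .], [T → C T . y] }  — shift, reduce
  I14: { [T → C T y .] }  — reduce

I8 contains complete items [C → y .], [E → y .] — reduce-reduce conflict.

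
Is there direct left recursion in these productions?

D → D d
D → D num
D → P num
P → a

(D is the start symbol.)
Yes, D is left-recursive

D → D d: LEFT RECURSIVE (starts with D)
D → D num: LEFT RECURSIVE (starts with D)
D → P num: starts with P
P → a: starts with a

The grammar has direct left recursion on: D.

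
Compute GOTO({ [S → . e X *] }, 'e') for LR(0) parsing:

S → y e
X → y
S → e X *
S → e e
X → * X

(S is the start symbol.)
{ [S → e . X *], [X → . * X], [X → . y] }

GOTO(I, 'e') = CLOSURE({ [A → αX.β] : [A → α.Xβ] ∈ I, X = 'e' })

Items with dot before 'e', with the dot advanced:
  [S → . e X *] → [S → e . X *]
Closure of the advanced items:
  [S → e . X *] has the dot before X: add [X → . y], [X → . * X]

GOTO = { [S → e . X *], [X → . * X], [X → . y] }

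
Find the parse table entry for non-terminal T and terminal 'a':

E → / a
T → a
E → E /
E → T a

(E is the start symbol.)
To find M[T, 'a'], we find productions for T where 'a' is in the predict set (PREDICT(N → α) = (FIRST(α) \ {ε}) ∪ (FOLLOW(N) if α ⇒* ε)).

T → a: PREDICT = { 'a' }
  'a' is in predict set, so this production goes in M[T, 'a']

M[T, 'a'] = T → a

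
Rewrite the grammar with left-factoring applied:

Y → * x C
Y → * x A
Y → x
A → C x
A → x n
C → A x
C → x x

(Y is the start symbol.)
Y → * x Y'
Y' → C
Y' → A
Y → x
A → C x
A → x n
C → A x
C → x x

Left-factoring transforms A → αβ₁ | αβ₂ into A → αA' and A' → β₁ | β₂
(α is the longest common prefix among the alternatives). Repeat until
no nonterminal has two alternatives with a common prefix.

Round 1: Y has alternatives sharing prefix '* x'. Introduce Y': Y → * x Y'
  Add: Y' → C
  Add: Y' → A

No remaining common prefixes — done.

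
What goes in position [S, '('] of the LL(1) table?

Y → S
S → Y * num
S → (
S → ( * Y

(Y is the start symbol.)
To find M[S, '('], we find productions for S where '(' is in the predict set (PREDICT(N → α) = (FIRST(α) \ {ε}) ∪ (FOLLOW(N) if α ⇒* ε)).

Relevant sets:
  FIRST(Y) = { '(' }

S → Y * num: PREDICT = { '(' }
  '(' is in predict set, so this production goes in M[S, '(']
S → (: PREDICT = { '(' }
  '(' is in predict set, so this production goes in M[S, '(']
S → ( * Y: PREDICT = { '(' }
  '(' is in predict set, so this production goes in M[S, '(']

M[S, '('] = S → Y * num, S → (, S → ( * Y  (a multiply-defined cell — the grammar is not LL(1))

Answer: S → Y * num, S → (, S → ( * Y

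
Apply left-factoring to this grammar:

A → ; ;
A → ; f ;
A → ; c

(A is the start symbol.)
Left-factoring transforms A → αβ₁ | αβ₂ into A → αA' and A' → β₁ | β₂
(α is the longest common prefix among the alternatives). Repeat until
no nonterminal has two alternatives with a common prefix.

Round 1: A has alternatives sharing prefix ';'. Introduce A': A → ; A'
  Add: A' → ;
  Add: A' → f ;
  Add: A' → c

No remaining common prefixes — done.

Resulting grammar:
A → ; A'
A' → ;
A' → f ;
A' → c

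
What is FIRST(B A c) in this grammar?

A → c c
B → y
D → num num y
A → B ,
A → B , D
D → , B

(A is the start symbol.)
FIRST sets of the non-terminals involved (from the grammar, by fixed-point iteration):
  FIRST(B) = { 'y' }

To compute FIRST(B A c), process the symbols left to right:
Symbol B is a non-terminal. Add FIRST(B) \ {ε} = { 'y' }
B is not nullable (ε ∉ FIRST(B)), so stop here.
FIRST(B A c) = { 'y' }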